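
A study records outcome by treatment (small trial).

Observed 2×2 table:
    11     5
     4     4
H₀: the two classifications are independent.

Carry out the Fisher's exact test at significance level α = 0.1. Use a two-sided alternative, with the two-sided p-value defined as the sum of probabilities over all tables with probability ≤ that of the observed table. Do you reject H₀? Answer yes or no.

Margins: r₁=16, r₂=8, c₁=15, c₂=9, n=24
p_obs = C(16,11)·C(8,4)/C(24,15); sum pmf over tables with pmf ≤ p_obs
p-value (two-sided) = 0.41203
At α=0.1: p ≥ α → fail to reject H₀

reject H₀: no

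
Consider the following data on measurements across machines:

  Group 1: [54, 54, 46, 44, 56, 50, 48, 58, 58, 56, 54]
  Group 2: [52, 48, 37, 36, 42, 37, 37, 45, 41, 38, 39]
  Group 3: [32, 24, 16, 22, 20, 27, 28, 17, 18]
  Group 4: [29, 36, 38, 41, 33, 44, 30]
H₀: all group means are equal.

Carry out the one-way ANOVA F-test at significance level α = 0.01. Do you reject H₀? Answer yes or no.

Group means [52.55, 41.09, 22.67, 35.86], grand mean 39.079
SSB = Σnᵢ(x̄ᵢ−x̄)² = 4536.270; SSW = ΣΣ(x−x̄ᵢ)² = 934.494
MSB = 4536.270/3 = 1512.0899; MSW = 934.494/34 = 27.4851
F = MSB/MSW = 55.0149
df = (3, 34)
p-value (upper-tail) = 0.00000
At α=0.01: p < α → reject H₀

reject H₀: yes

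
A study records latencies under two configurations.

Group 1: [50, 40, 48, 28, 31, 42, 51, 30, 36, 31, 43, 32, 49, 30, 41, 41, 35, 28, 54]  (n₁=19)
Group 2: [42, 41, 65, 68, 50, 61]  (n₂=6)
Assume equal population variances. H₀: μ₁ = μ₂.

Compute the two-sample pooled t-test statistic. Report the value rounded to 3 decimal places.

x̄₁=38.947, s₁=8.534, n₁=19
x̄₂=54.500, s₂=11.777, n₂=6
s_p² = [18·8.534² + 5·11.777²]/23 = 87.1499
SE = √(s_p²·(1/19+1/6)) = 4.3717
t = (38.947−54.500)/4.3717 = -3.5576
df = 23

test statistic = -3.558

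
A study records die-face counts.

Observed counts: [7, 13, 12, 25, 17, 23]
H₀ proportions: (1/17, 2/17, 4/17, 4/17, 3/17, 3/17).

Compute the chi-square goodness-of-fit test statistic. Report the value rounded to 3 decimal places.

test statistic = 7.877

n = 97; E_i = n·p_i = [5.71, 11.41, 22.82, 22.82, 17.12, 17.12]
χ² = (7−5.71)²/5.71 + (13−11.41)²/11.41 + (12−22.82)²/22.82 + (25−22.82)²/22.82 + (17−17.12)²/17.12 + (23−17.12)²/17.12 = 7.8771
df = 5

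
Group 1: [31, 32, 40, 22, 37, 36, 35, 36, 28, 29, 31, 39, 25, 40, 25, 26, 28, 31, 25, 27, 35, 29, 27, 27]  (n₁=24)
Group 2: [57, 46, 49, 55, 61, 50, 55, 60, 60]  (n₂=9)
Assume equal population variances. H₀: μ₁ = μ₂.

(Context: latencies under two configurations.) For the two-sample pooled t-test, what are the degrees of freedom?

degrees of freedom = 31

df = n₁ + n₂ − 2 = 24 + 9 − 2 = 31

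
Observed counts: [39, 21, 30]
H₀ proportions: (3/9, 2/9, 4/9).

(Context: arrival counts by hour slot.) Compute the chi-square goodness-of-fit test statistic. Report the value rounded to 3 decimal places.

test statistic = 5.250

n = 90; E_i = n·p_i = [30.00, 20.00, 40.00]
χ² = (39−30.00)²/30.00 + (21−20.00)²/20.00 + (30−40.00)²/40.00 = 5.2500
df = 2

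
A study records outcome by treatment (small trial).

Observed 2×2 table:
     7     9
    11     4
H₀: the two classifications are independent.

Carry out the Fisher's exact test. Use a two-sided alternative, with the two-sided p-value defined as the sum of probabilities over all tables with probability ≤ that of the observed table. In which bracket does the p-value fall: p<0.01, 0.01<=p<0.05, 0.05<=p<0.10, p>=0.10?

Margins: r₁=16, r₂=15, c₁=18, c₂=13, n=31
p_obs = C(16,7)·C(15,11)/C(31,18); sum pmf over tables with pmf ≤ p_obs
p-value (two-sided) = 0.14888
→ bracket: p>=0.10

p-value bracket: p>=0.10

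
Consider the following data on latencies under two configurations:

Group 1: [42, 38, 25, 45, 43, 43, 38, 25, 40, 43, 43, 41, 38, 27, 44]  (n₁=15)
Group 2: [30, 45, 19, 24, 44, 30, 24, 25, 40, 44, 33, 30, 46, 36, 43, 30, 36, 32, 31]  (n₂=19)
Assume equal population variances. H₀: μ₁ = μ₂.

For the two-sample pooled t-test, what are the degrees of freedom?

degrees of freedom = 32

df = n₁ + n₂ − 2 = 15 + 19 − 2 = 32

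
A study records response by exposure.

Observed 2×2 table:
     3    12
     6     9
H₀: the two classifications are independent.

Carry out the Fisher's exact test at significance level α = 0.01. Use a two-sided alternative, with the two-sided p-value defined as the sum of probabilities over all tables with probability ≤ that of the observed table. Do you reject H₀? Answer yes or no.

Margins: r₁=15, r₂=15, c₁=9, c₂=21, n=30
p_obs = C(15,3)·C(15,6)/C(30,9); sum pmf over tables with pmf ≤ p_obs
p-value (two-sided) = 0.42699
At α=0.01: p ≥ α → fail to reject H₀

reject H₀: no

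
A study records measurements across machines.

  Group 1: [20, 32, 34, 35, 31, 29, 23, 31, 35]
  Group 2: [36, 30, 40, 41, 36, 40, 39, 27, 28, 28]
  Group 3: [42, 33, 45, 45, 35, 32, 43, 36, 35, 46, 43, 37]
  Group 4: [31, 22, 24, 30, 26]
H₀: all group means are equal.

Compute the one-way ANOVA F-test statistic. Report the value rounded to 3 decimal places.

Group means [30.00, 34.50, 39.33, 26.60], grand mean 33.889
SSB = Σnᵢ(x̄ᵢ−x̄)² = 761.189; SSW = ΣΣ(x−x̄ᵢ)² = 860.367
MSB = 761.189/3 = 253.7296; MSW = 860.367/32 = 26.8865
F = MSB/MSW = 9.4371
df = (3, 32)

test statistic = 9.437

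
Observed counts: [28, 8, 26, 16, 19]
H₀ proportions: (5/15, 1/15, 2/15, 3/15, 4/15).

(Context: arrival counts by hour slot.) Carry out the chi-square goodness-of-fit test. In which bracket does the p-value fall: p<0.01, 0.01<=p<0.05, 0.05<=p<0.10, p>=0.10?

p-value bracket: p<0.01

n = 97; E_i = n·p_i = [32.33, 6.47, 12.93, 19.40, 25.87]
χ² = (28−32.33)²/32.33 + (8−6.47)²/6.47 + (26−12.93)²/12.93 + (16−19.40)²/19.40 + (19−25.87)²/25.87 = 16.5644
df = 4
p-value (upper-tail) = 0.00235
→ bracket: p<0.01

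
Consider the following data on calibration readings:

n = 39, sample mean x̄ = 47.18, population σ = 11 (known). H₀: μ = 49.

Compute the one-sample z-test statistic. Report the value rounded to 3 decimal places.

test statistic = -1.033

SE = σ/√n = 11/√39 = 1.7614
z = (x̄−μ₀)/SE = (47.18−49)/1.7614 = -1.0333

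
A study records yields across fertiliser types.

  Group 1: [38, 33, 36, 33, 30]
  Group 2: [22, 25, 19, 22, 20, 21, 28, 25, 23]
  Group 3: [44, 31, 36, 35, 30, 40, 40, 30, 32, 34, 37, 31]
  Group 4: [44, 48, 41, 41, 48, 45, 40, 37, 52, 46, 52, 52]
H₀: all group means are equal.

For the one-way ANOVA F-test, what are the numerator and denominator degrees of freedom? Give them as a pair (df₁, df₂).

degrees of freedom = [3, 34]

k = 4 groups, N = 38 total
df = (k−1, N−k) = (4−1, 38−4) = (3, 34)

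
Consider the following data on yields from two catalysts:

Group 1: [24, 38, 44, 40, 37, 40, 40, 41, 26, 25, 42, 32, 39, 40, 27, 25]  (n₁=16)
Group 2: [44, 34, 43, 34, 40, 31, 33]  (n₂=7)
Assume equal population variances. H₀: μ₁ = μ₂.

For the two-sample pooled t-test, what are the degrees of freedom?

degrees of freedom = 21

df = n₁ + n₂ − 2 = 16 + 7 − 2 = 21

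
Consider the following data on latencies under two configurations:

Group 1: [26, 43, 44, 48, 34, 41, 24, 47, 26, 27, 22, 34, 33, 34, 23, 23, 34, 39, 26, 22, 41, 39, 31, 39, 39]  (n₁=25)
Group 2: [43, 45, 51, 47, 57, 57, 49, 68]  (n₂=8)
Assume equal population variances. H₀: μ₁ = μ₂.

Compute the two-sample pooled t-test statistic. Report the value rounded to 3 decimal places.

x̄₁=33.560, s₁=8.216, n₁=25
x̄₂=52.125, s₂=8.202, n₂=8
s_p² = [24·8.216² + 7·8.202²]/31 = 67.4527
SE = √(s_p²·(1/25+1/8)) = 3.3361
t = (33.560−52.125)/3.3361 = -5.5648
df = 31

test statistic = -5.565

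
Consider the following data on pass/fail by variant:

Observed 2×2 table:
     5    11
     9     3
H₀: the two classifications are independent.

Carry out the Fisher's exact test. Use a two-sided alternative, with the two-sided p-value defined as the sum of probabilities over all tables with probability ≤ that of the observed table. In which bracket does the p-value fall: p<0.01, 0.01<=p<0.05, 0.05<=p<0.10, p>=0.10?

p-value bracket: 0.05<=p<0.10

Margins: r₁=16, r₂=12, c₁=14, c₂=14, n=28
p_obs = C(16,5)·C(12,9)/C(28,14); sum pmf over tables with pmf ≤ p_obs
p-value (two-sided) = 0.05424
→ bracket: 0.05<=p<0.10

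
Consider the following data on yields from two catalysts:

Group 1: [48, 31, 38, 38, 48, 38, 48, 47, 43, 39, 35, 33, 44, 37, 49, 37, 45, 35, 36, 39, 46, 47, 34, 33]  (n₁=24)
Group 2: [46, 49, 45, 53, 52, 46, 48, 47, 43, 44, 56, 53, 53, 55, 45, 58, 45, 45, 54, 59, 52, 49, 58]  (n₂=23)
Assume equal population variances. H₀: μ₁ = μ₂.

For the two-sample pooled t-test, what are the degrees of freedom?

df = n₁ + n₂ − 2 = 24 + 23 − 2 = 45

degrees of freedom = 45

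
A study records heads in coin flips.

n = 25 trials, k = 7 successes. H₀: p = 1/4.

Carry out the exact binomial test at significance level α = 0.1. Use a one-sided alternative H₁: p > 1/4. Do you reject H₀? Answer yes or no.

Exact binomial: n=25, k=7, p₀=1/4=0.2500
P(X≥7) from Σ C(n,i)·p₀^i·(1−p₀)^(n−i)
p-value (one-sided, H₁ greater) = 0.43890
At α=0.1: p ≥ α → fail to reject H₀

reject H₀: no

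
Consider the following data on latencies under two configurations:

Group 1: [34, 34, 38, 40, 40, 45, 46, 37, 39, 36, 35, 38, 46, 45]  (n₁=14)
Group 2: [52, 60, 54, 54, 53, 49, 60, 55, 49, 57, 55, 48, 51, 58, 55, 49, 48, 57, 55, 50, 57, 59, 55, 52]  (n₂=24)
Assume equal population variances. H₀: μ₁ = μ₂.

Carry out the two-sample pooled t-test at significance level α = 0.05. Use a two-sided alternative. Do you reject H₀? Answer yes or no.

x̄₁=39.500, s₁=4.381, n₁=14
x̄₂=53.833, s₂=3.761, n₂=24
s_p² = [13·4.381² + 23·3.761²]/36 = 15.9676
SE = √(s_p²·(1/14+1/24)) = 1.3438
t = (39.500−53.833)/1.3438 = -10.6661
df = 36
p-value (two-sided) = 0.00000
At α=0.05: p < α → reject H₀

reject H₀: yes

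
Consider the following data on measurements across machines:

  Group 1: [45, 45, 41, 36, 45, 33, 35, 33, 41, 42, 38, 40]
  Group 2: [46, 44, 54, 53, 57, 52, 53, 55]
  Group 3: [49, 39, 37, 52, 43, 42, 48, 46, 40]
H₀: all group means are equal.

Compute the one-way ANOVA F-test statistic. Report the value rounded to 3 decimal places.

test statistic = 16.611

Group means [39.50, 51.75, 44.00], grand mean 44.276
SSB = Σnᵢ(x̄ᵢ−x̄)² = 721.293; SSW = ΣΣ(x−x̄ᵢ)² = 564.500
MSB = 721.293/2 = 360.6466; MSW = 564.500/26 = 21.7115
F = MSB/MSW = 16.6108
df = (2, 26)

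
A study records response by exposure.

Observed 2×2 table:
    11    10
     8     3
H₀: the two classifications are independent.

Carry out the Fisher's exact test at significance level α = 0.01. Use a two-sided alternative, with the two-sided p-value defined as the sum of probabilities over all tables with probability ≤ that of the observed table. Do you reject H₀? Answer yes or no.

reject H₀: no

Margins: r₁=21, r₂=11, c₁=19, c₂=13, n=32
p_obs = C(21,11)·C(11,8)/C(32,19); sum pmf over tables with pmf ≤ p_obs
p-value (two-sided) = 0.45013
At α=0.01: p ≥ α → fail to reject H₀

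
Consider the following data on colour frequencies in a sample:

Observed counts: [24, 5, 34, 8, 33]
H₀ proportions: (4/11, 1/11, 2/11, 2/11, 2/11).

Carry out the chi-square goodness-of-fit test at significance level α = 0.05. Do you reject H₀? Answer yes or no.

n = 104; E_i = n·p_i = [37.82, 9.45, 18.91, 18.91, 18.91]
χ² = (24−37.82)²/37.82 + (5−9.45)²/9.45 + (34−18.91)²/18.91 + (8−18.91)²/18.91 + (33−18.91)²/18.91 = 35.9856
df = 4
p-value (upper-tail) = 0.00000
At α=0.05: p < α → reject H₀

reject H₀: yes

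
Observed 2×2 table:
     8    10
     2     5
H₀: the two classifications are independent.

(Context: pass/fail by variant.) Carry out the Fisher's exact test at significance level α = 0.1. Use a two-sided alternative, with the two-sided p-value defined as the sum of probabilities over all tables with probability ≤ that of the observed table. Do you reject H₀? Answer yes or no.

Margins: r₁=18, r₂=7, c₁=10, c₂=15, n=25
p_obs = C(18,8)·C(7,2)/C(25,10); sum pmf over tables with pmf ≤ p_obs
p-value (two-sided) = 0.65925
At α=0.1: p ≥ α → fail to reject H₀

reject H₀: no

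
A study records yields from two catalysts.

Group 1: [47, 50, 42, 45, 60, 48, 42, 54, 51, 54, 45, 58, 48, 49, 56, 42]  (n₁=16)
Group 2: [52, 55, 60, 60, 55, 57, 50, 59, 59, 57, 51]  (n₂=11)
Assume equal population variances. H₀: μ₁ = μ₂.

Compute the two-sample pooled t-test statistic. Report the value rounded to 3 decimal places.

x̄₁=49.438, s₁=5.703, n₁=16
x̄₂=55.909, s₂=3.618, n₂=11
s_p² = [15·5.703² + 10·3.618²]/25 = 24.7539
SE = √(s_p²·(1/16+1/11)) = 1.9487
t = (49.438−55.909)/1.9487 = -3.3210
df = 25

test statistic = -3.321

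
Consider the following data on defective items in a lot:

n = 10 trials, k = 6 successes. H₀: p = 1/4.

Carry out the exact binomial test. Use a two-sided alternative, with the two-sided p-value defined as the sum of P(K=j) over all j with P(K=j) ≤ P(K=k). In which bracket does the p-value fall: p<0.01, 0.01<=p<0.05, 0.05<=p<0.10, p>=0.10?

Exact binomial: n=10, k=6, p₀=1/4=0.2500
P(X=j) = C(n,j)·p₀^j·(1−p₀)^(n−j); p = Σ P(X=j) over j with P(X=j) ≤ P(X=6)
p-value (two-sided) = 0.01973
→ bracket: 0.01<=p<0.05

p-value bracket: 0.01<=p<0.05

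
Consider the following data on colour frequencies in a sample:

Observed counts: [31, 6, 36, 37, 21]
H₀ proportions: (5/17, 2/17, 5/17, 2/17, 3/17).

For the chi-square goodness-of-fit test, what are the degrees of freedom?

df = k − 1 = 5 − 1 = 4

degrees of freedom = 4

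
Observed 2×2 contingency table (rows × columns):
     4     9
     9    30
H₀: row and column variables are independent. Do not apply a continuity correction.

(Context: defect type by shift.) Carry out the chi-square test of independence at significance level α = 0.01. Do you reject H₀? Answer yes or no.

reject H₀: no

Row totals [13, 39], col totals [13, 39], n=52
χ² = (4−3.25)²/3.25 + (9−9.75)²/9.75 + (9−9.75)²/9.75 + (30−29.25)²/29.25 = 0.3077
df = 1
p-value (upper-tail) = 0.57910
At α=0.01: p ≥ α → fail to reject H₀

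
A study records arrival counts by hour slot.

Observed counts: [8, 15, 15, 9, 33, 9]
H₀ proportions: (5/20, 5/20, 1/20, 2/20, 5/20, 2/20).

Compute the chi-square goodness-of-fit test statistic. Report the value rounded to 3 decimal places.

n = 89; E_i = n·p_i = [22.25, 22.25, 4.45, 8.90, 22.25, 8.90]
χ² = (8−22.25)²/22.25 + (15−22.25)²/22.25 + (15−4.45)²/4.45 + (9−8.90)²/8.90 + (33−22.25)²/22.25 + (9−8.90)²/8.90 = 41.6966
df = 5

test statistic = 41.697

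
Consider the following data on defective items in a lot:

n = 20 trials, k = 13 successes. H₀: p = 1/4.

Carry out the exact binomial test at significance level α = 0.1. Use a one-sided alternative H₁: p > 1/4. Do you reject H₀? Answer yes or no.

Exact binomial: n=20, k=13, p₀=1/4=0.2500
P(X≥13) from Σ C(n,i)·p₀^i·(1−p₀)^(n−i)
p-value (one-sided, H₁ greater) = 0.00018
At α=0.1: p < α → reject H₀

reject H₀: yes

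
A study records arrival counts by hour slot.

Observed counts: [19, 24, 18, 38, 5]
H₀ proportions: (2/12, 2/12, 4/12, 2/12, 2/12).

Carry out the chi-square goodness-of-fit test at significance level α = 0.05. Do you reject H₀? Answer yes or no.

n = 104; E_i = n·p_i = [17.33, 17.33, 34.67, 17.33, 17.33]
χ² = (19−17.33)²/17.33 + (24−17.33)²/17.33 + (18−34.67)²/34.67 + (38−17.33)²/17.33 + (5−17.33)²/17.33 = 44.1538
df = 4
p-value (upper-tail) = 0.00000
At α=0.05: p < α → reject H₀

reject H₀: yes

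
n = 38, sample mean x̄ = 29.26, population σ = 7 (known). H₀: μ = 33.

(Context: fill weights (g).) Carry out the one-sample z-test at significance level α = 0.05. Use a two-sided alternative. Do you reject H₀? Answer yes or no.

SE = σ/√n = 7/√38 = 1.1355
z = (x̄−μ₀)/SE = (29.26−33)/1.1355 = -3.2936
p-value (two-sided) = 0.00099
At α=0.05: p < α → reject H₀

reject H₀: yes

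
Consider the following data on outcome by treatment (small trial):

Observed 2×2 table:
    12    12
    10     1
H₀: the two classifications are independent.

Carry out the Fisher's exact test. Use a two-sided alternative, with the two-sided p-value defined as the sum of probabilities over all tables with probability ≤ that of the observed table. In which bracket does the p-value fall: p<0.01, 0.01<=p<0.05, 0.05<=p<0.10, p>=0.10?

Margins: r₁=24, r₂=11, c₁=22, c₂=13, n=35
p_obs = C(24,12)·C(11,10)/C(35,22); sum pmf over tables with pmf ≤ p_obs
p-value (two-sided) = 0.02700
→ bracket: 0.01<=p<0.05

p-value bracket: 0.01<=p<0.05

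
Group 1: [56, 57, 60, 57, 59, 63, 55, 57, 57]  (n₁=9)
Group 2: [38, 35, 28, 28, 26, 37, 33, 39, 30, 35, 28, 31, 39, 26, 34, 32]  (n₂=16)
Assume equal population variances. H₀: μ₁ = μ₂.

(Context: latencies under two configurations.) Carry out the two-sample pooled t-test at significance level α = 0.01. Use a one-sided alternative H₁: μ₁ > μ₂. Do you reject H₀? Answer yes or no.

reject H₀: yes

x̄₁=57.889, s₁=2.421, n₁=9
x̄₂=32.438, s₂=4.501, n₂=16
s_p² = [8·2.421² + 15·4.501²]/23 = 15.2533
SE = √(s_p²·(1/9+1/16)) = 1.6273
t = (57.889−32.438)/1.6273 = 15.6401
df = 23
p-value (one-sided, H₁ greater) = 0.00000
At α=0.01: p < α → reject H₀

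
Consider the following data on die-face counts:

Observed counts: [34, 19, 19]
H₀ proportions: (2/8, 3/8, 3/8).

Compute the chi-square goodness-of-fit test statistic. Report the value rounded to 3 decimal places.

test statistic = 18.963

n = 72; E_i = n·p_i = [18.00, 27.00, 27.00]
χ² = (34−18.00)²/18.00 + (19−27.00)²/27.00 + (19−27.00)²/27.00 = 18.9630
df = 2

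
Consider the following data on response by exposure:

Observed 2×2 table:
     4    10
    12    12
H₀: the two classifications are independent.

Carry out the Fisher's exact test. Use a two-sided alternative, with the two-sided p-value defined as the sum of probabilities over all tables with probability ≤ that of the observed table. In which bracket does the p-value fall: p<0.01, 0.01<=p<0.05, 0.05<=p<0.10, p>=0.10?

Margins: r₁=14, r₂=24, c₁=16, c₂=22, n=38
p_obs = C(14,4)·C(24,12)/C(38,16); sum pmf over tables with pmf ≤ p_obs
p-value (two-sided) = 0.30871
→ bracket: p>=0.10

p-value bracket: p>=0.10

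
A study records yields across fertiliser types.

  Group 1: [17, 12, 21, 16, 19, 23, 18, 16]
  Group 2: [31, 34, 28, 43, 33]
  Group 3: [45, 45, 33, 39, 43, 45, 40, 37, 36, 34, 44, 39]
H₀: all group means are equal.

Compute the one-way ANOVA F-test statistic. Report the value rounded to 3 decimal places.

Group means [17.75, 33.80, 40.00], grand mean 31.640
SSB = Σnᵢ(x̄ᵢ−x̄)² = 2405.460; SSW = ΣΣ(x−x̄ᵢ)² = 418.300
MSB = 2405.460/2 = 1202.7300; MSW = 418.300/22 = 19.0136
F = MSB/MSW = 63.2562
df = (2, 22)

test statistic = 63.256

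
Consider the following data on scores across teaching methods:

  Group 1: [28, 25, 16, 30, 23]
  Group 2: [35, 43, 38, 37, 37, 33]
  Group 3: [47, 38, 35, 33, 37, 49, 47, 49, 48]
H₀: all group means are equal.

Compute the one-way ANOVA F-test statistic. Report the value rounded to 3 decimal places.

Group means [24.40, 37.17, 42.56], grand mean 36.400
SSB = Σnᵢ(x̄ᵢ−x̄)² = 1064.544; SSW = ΣΣ(x−x̄ᵢ)² = 526.256
MSB = 1064.544/2 = 532.2722; MSW = 526.256/17 = 30.9562
F = MSB/MSW = 17.1944
df = (2, 17)

test statistic = 17.194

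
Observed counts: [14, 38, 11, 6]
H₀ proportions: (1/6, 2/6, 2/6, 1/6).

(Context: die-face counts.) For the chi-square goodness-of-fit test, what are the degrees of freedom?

degrees of freedom = 3

df = k − 1 = 4 − 1 = 3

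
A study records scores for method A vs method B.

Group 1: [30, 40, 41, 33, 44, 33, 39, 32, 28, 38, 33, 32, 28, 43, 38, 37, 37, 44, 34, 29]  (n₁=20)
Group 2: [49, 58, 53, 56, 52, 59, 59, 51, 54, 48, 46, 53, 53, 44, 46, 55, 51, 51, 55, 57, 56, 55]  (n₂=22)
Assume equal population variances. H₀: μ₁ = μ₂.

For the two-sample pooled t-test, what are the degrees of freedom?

df = n₁ + n₂ − 2 = 20 + 22 − 2 = 40

degrees of freedom = 40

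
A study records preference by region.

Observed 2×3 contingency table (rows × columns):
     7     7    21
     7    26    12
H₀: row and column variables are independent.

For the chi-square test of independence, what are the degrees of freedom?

df = (r−1)(c−1) = (2−1)·(3−1) = 2

degrees of freedom = 2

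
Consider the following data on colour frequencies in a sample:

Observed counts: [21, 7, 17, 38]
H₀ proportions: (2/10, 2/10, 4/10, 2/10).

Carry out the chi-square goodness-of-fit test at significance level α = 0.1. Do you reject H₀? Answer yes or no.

reject H₀: yes

n = 83; E_i = n·p_i = [16.60, 16.60, 33.20, 16.60]
χ² = (21−16.60)²/16.60 + (7−16.60)²/16.60 + (17−33.20)²/33.20 + (38−16.60)²/16.60 = 42.2108
df = 3
p-value (upper-tail) = 0.00000
At α=0.1: p < α → reject H₀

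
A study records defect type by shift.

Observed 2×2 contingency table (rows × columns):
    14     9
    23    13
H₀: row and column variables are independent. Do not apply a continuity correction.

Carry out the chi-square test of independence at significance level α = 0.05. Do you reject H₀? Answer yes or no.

Row totals [23, 36], col totals [37, 22], n=59
χ² = (14−14.42)²/14.42 + (9−8.58)²/8.58 + (23−22.58)²/22.58 + (13−13.42)²/13.42 = 0.0547
df = 1
p-value (upper-tail) = 0.81506
At α=0.05: p ≥ α → fail to reject H₀

reject H₀: no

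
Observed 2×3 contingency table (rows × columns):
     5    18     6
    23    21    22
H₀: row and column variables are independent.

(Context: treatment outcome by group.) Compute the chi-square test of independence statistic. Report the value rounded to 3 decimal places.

test statistic = 7.703

Row totals [29, 66], col totals [28, 39, 28], n=95
χ² = (5−8.55)²/8.55 + (18−11.91)²/11.91 + (6−8.55)²/8.55 + (23−19.45)²/19.45 + (21−27.09)²/27.09 + (22−19.45)²/19.45 = 7.7030
df = 2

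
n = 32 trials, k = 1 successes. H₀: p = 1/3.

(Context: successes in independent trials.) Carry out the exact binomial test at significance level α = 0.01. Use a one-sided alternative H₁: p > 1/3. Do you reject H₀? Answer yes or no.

Exact binomial: n=32, k=1, p₀=1/3=0.3333
P(X≥1) from Σ C(n,i)·p₀^i·(1−p₀)^(n−i)
p-value (one-sided, H₁ greater) = 1.00000
At α=0.01: p ≥ α → fail to reject H₀

reject H₀: no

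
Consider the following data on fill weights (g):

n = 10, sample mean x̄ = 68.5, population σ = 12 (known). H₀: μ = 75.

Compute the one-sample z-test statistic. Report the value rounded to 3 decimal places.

SE = σ/√n = 12/√10 = 3.7947
z = (x̄−μ₀)/SE = (68.5−75)/3.7947 = -1.7129

test statistic = -1.713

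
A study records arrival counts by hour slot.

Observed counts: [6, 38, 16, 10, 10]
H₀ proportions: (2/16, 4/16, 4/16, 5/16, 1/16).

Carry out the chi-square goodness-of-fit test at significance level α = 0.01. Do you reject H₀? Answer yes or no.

reject H₀: yes

n = 80; E_i = n·p_i = [10.00, 20.00, 20.00, 25.00, 5.00]
χ² = (6−10.00)²/10.00 + (38−20.00)²/20.00 + (16−20.00)²/20.00 + (10−25.00)²/25.00 + (10−5.00)²/5.00 = 32.6000
df = 4
p-value (upper-tail) = 0.00000
At α=0.01: p < α → reject H₀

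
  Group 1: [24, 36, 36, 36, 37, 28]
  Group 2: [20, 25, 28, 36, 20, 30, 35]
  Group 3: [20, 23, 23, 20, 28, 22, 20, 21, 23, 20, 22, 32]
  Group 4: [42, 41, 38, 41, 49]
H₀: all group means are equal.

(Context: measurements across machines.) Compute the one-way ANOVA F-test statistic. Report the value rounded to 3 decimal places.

Group means [32.83, 27.71, 22.83, 42.20], grand mean 29.200
SSB = Σnᵢ(x̄ᵢ−x̄)² = 1426.071; SSW = ΣΣ(x−x̄ᵢ)² = 616.729
MSB = 1426.071/3 = 475.3571; MSW = 616.729/26 = 23.7203
F = MSB/MSW = 20.0401
df = (3, 26)

test statistic = 20.040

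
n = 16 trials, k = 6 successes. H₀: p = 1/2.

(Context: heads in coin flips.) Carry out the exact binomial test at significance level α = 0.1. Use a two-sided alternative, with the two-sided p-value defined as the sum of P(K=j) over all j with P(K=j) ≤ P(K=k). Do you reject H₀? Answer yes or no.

reject H₀: no

Exact binomial: n=16, k=6, p₀=1/2=0.5000
P(X=j) = C(n,j)·p₀^j·(1−p₀)^(n−j); p = Σ P(X=j) over j with P(X=j) ≤ P(X=6)
p-value (two-sided) = 0.45450
At α=0.1: p ≥ α → fail to reject H₀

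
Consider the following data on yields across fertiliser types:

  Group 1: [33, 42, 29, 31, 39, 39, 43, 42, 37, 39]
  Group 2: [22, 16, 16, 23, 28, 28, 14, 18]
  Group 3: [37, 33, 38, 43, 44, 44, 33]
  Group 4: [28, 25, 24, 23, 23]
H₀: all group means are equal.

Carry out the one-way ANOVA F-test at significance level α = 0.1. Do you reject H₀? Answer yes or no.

Group means [37.40, 20.62, 38.86, 24.60], grand mean 31.133
SSB = Σnᵢ(x̄ᵢ−x̄)² = 1907.135; SSW = ΣΣ(x−x̄ᵢ)² = 582.332
MSB = 1907.135/3 = 635.7115; MSW = 582.332/26 = 22.3974
F = MSB/MSW = 28.3833
df = (3, 26)
p-value (upper-tail) = 0.00000
At α=0.1: p < α → reject H₀

reject H₀: yes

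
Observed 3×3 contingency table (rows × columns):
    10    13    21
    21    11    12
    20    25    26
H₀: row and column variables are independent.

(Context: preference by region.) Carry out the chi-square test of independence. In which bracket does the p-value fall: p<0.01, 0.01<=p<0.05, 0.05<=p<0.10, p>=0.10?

Row totals [44, 44, 71], col totals [51, 49, 59], n=159
χ² = (10−14.11)²/14.11 + (13−13.56)²/13.56 + (21−16.33)²/16.33 + (21−14.11)²/14.11 + (11−13.56)²/13.56 + (12−16.33)²/16.33 + (20−22.77)²/22.77 + (25−21.88)²/21.88 + (26−26.35)²/26.35 = 8.3369
df = 4
p-value (upper-tail) = 0.07999
→ bracket: 0.05<=p<0.10

p-value bracket: 0.05<=p<0.10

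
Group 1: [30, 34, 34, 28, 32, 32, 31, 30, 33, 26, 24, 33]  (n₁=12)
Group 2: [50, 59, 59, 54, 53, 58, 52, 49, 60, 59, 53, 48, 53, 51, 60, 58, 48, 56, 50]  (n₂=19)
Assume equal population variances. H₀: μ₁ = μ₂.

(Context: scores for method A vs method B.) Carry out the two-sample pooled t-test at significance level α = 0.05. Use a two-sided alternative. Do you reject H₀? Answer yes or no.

x̄₁=30.583, s₁=3.175, n₁=12
x̄₂=54.211, s₂=4.263, n₂=19
s_p² = [11·3.175² + 18·4.263²]/29 = 15.1060
SE = √(s_p²·(1/12+1/19)) = 1.4331
t = (30.583−54.211)/1.4331 = -16.4863
df = 29
p-value (two-sided) = 0.00000
At α=0.05: p < α → reject H₀

reject H₀: yes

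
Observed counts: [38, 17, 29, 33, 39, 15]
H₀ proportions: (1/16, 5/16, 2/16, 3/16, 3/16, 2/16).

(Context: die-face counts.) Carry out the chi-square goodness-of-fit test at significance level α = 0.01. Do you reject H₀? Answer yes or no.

reject H₀: yes

n = 171; E_i = n·p_i = [10.69, 53.44, 21.38, 32.06, 32.06, 21.38]
χ² = (38−10.69)²/10.69 + (17−53.44)²/53.44 + (29−21.38)²/21.38 + (33−32.06)²/32.06 + (39−32.06)²/32.06 + (15−21.38)²/21.38 = 100.7942
df = 5
p-value (upper-tail) = 0.00000
At α=0.01: p < α → reject H₀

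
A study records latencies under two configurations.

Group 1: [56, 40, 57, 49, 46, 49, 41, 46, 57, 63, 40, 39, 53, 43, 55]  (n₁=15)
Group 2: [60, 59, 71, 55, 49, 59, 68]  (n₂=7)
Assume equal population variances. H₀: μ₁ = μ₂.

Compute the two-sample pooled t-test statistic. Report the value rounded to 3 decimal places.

test statistic = -3.247

x̄₁=48.933, s₁=7.583, n₁=15
x̄₂=60.143, s₂=7.448, n₂=7
s_p² = [14·7.583² + 6·7.448²]/20 = 56.8895
SE = √(s_p²·(1/15+1/7)) = 3.4525
t = (48.933−60.143)/3.4525 = -3.2468
df = 20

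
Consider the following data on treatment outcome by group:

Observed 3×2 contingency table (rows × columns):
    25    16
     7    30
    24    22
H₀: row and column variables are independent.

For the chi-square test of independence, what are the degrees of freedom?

df = (r−1)(c−1) = (3−1)·(2−1) = 2

degrees of freedom = 2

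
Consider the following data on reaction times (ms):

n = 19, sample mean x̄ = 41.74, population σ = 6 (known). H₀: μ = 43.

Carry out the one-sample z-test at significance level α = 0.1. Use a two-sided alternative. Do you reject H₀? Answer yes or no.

reject H₀: no

SE = σ/√n = 6/√19 = 1.3765
z = (x̄−μ₀)/SE = (41.74−43)/1.3765 = -0.9154
p-value (two-sided) = 0.36000
At α=0.1: p ≥ α → fail to reject H₀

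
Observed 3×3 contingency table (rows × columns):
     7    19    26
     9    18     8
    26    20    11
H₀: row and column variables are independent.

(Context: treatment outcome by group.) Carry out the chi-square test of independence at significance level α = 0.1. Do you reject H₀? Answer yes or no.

reject H₀: yes

Row totals [52, 35, 57], col totals [42, 57, 45], n=144
χ² = (7−15.17)²/15.17 + (19−20.58)²/20.58 + (26−16.25)²/16.25 + (9−10.21)²/10.21 + (18−13.85)²/13.85 + (8−10.94)²/10.94 + (26−16.62)²/16.62 + (20−22.56)²/22.56 + (11−17.81)²/17.81 = 20.7250
df = 4
p-value (upper-tail) = 0.00036
At α=0.1: p < α → reject H₀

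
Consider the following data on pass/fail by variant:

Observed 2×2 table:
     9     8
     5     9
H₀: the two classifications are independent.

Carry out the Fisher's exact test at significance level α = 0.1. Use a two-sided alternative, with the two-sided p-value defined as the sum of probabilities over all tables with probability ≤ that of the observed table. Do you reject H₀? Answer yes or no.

reject H₀: no

Margins: r₁=17, r₂=14, c₁=14, c₂=17, n=31
p_obs = C(17,9)·C(14,5)/C(31,14); sum pmf over tables with pmf ≤ p_obs
p-value (two-sided) = 0.47301
At α=0.1: p ≥ α → fail to reject H₀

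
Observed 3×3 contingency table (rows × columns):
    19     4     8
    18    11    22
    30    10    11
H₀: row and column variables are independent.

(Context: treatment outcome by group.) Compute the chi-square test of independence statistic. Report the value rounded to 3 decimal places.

test statistic = 8.736

Row totals [31, 51, 51], col totals [67, 25, 41], n=133
χ² = (19−15.62)²/15.62 + (4−5.83)²/5.83 + (8−9.56)²/9.56 + (18−25.69)²/25.69 + (11−9.59)²/9.59 + (22−15.72)²/15.72 + (30−25.69)²/25.69 + (10−9.59)²/9.59 + (11−15.72)²/15.72 = 8.7361
df = 4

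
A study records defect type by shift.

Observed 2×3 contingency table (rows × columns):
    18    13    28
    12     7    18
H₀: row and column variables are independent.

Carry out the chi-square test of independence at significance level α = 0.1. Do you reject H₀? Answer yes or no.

Row totals [59, 37], col totals [30, 20, 46], n=96
χ² = (18−18.44)²/18.44 + (13−12.29)²/12.29 + (28−28.27)²/28.27 + (12−11.56)²/11.56 + (7−7.71)²/7.71 + (18−17.73)²/17.73 = 0.1396
df = 2
p-value (upper-tail) = 0.93259
At α=0.1: p ≥ α → fail to reject H₀

reject H₀: no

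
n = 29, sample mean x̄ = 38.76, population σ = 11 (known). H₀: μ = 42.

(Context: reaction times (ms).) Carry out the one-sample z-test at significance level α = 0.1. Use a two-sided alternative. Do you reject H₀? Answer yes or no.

reject H₀: no

SE = σ/√n = 11/√29 = 2.0426
z = (x̄−μ₀)/SE = (38.76−42)/2.0426 = -1.5862
p-value (two-sided) = 0.11270
At α=0.1: p ≥ α → fail to reject H₀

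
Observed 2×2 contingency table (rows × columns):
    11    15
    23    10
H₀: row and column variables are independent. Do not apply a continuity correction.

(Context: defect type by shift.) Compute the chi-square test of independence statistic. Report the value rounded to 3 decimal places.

test statistic = 4.468

Row totals [26, 33], col totals [34, 25], n=59
χ² = (11−14.98)²/14.98 + (15−11.02)²/11.02 + (23−19.02)²/19.02 + (10−13.98)²/13.98 = 4.4677
df = 1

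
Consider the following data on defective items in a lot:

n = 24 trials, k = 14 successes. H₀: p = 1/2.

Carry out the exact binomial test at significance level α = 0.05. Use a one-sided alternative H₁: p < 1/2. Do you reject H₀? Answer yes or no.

Exact binomial: n=24, k=14, p₀=1/2=0.5000
P(X≤14) from Σ C(n,i)·p₀^i·(1−p₀)^(n−i)
p-value (one-sided, H₁ less) = 0.84627
At α=0.05: p ≥ α → fail to reject H₀

reject H₀: no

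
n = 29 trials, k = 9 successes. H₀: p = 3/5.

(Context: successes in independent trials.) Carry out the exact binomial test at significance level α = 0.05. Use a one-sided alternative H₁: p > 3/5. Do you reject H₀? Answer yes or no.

Exact binomial: n=29, k=9, p₀=3/5=0.6000
P(X≥9) from Σ C(n,i)·p₀^i·(1−p₀)^(n−i)
p-value (one-sided, H₁ greater) = 0.99959
At α=0.05: p ≥ α → fail to reject H₀

reject H₀: no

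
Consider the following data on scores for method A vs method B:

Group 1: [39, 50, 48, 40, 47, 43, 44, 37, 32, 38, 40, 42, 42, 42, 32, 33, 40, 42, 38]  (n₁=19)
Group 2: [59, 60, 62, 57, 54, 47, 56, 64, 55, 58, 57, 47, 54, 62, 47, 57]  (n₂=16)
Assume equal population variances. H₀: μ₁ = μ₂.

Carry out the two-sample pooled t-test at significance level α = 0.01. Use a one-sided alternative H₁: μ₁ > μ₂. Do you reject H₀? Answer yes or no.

reject H₀: no

x̄₁=40.474, s₁=4.971, n₁=19
x̄₂=56.000, s₂=5.292, n₂=16
s_p² = [18·4.971² + 15·5.292²]/33 = 26.2041
SE = √(s_p²·(1/19+1/16)) = 1.7369
t = (40.474−56.000)/1.7369 = -8.9389
df = 33
p-value (one-sided, H₁ greater) = 1.00000
At α=0.01: p ≥ α → fail to reject H₀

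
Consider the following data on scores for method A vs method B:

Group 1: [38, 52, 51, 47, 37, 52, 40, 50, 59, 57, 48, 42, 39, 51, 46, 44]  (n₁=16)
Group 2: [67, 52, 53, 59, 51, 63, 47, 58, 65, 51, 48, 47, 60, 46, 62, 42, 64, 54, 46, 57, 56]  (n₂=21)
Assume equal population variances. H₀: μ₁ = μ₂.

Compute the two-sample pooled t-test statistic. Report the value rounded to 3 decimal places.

test statistic = -3.279

x̄₁=47.062, s₁=6.658, n₁=16
x̄₂=54.667, s₂=7.227, n₂=21
s_p² = [15·6.658² + 20·7.227²]/35 = 48.8458
SE = √(s_p²·(1/16+1/21)) = 2.3192
t = (47.062−54.667)/2.3192 = -3.2787
df = 35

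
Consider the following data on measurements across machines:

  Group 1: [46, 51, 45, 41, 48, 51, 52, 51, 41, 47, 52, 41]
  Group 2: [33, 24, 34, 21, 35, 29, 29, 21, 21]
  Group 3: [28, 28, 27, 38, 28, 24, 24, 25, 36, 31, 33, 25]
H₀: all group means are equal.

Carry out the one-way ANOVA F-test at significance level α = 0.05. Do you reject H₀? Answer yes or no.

Group means [47.17, 27.44, 28.92], grand mean 35.152
SSB = Σnᵢ(x̄ᵢ−x̄)² = 2733.437; SSW = ΣΣ(x−x̄ᵢ)² = 722.806
MSB = 2733.437/2 = 1366.7184; MSW = 722.806/30 = 24.0935
F = MSB/MSW = 56.7256
df = (2, 30)
p-value (upper-tail) = 0.00000
At α=0.05: p < α → reject H₀

reject H₀: yes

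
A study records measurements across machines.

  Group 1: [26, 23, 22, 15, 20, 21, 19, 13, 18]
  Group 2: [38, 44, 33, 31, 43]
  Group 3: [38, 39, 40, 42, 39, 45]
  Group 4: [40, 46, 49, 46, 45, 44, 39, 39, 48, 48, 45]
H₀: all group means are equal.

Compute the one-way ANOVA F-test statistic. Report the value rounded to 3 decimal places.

test statistic = 69.857

Group means [19.67, 37.80, 40.50, 44.45], grand mean 35.419
SSB = Σnᵢ(x̄ᵢ−x̄)² = 3314.521; SSW = ΣΣ(x−x̄ᵢ)² = 427.027
MSB = 3314.521/3 = 1104.8404; MSW = 427.027/27 = 15.8158
F = MSB/MSW = 69.8566
df = (3, 27)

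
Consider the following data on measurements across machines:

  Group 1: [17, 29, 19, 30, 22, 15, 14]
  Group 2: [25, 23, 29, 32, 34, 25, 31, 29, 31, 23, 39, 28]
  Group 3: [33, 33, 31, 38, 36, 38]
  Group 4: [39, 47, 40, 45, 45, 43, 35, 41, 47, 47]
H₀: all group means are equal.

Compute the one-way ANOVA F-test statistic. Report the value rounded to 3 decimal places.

Group means [20.86, 29.08, 34.83, 42.90], grand mean 32.371
SSB = Σnᵢ(x̄ᵢ−x̄)² = 2202.664; SSW = ΣΣ(x−x̄ᵢ)² = 689.507
MSB = 2202.664/3 = 734.2214; MSW = 689.507/31 = 22.2422
F = MSB/MSW = 33.0103
df = (3, 31)

test statistic = 33.010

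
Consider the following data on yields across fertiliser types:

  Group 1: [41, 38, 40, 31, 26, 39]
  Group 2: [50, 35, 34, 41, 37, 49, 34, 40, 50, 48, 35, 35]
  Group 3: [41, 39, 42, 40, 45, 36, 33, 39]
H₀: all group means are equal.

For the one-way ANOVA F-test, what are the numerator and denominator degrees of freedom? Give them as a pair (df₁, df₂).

degrees of freedom = [2, 23]

k = 3 groups, N = 26 total
df = (k−1, N−k) = (3−1, 26−3) = (2, 23)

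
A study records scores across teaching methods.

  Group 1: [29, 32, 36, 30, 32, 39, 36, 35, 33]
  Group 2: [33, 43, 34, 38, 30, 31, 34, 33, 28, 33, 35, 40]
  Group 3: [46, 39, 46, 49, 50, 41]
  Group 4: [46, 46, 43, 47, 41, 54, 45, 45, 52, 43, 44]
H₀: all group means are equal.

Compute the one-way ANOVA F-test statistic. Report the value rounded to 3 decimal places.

Group means [33.56, 34.33, 45.17, 46.00], grand mean 39.237
SSB = Σnᵢ(x̄ᵢ−x̄)² = 1293.146; SSW = ΣΣ(x−x̄ᵢ)² = 523.722
MSB = 1293.146/3 = 431.0487; MSW = 523.722/34 = 15.4036
F = MSB/MSW = 27.9836
df = (3, 34)

test statistic = 27.984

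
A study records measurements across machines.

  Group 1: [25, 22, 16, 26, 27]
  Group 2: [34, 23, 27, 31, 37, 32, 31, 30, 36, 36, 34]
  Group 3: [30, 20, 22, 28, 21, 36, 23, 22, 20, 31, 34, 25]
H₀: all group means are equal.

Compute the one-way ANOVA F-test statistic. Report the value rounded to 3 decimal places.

test statistic = 6.841

Group means [23.20, 31.91, 26.00], grand mean 27.821
SSB = Σnᵢ(x̄ᵢ−x̄)² = 330.398; SSW = ΣΣ(x−x̄ᵢ)² = 603.709
MSB = 330.398/2 = 165.1990; MSW = 603.709/25 = 24.1484
F = MSB/MSW = 6.8410
df = (2, 25)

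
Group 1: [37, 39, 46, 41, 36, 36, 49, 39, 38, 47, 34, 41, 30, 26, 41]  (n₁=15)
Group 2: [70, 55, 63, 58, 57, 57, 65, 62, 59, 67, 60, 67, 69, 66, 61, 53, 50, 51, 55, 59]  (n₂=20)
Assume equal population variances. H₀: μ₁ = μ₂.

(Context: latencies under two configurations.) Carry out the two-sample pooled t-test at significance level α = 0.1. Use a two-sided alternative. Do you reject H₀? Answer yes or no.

x̄₁=38.667, s₁=6.102, n₁=15
x̄₂=60.200, s₂=5.881, n₂=20
s_p² = [14·6.102² + 19·5.881²]/33 = 35.7131
SE = √(s_p²·(1/15+1/20)) = 2.0412
t = (38.667−60.200)/2.0412 = -10.5493
df = 33
p-value (two-sided) = 0.00000
At α=0.1: p < α → reject H₀

reject H₀: yes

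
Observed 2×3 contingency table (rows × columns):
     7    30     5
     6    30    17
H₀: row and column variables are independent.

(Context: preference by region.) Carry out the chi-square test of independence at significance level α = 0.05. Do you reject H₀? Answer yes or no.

reject H₀: no

Row totals [42, 53], col totals [13, 60, 22], n=95
χ² = (7−5.75)²/5.75 + (30−26.53)²/26.53 + (5−9.73)²/9.73 + (6−7.25)²/7.25 + (30−33.47)²/33.47 + (17−12.27)²/12.27 = 5.4214
df = 2
p-value (upper-tail) = 0.06649
At α=0.05: p ≥ α → fail to reject H₀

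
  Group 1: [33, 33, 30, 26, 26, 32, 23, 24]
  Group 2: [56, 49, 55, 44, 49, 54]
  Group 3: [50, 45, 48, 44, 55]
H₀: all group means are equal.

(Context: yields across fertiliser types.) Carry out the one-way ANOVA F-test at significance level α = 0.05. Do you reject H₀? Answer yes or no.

Group means [28.38, 51.17, 48.40], grand mean 40.842
SSB = Σnᵢ(x̄ᵢ−x̄)² = 2168.618; SSW = ΣΣ(x−x̄ᵢ)² = 301.908
MSB = 2168.618/2 = 1084.3090; MSW = 301.908/16 = 18.8693
F = MSB/MSW = 57.4643
df = (2, 16)
p-value (upper-tail) = 0.00000
At α=0.05: p < α → reject H₀

reject H₀: yes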